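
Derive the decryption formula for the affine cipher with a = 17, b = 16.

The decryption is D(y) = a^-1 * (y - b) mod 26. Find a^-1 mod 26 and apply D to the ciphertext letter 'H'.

Step 1: Find a^-1, the modular inverse of 17 mod 26.
Step 2: We need 17 * a^-1 = 1 (mod 26).
Step 3: 17 * 23 = 391 = 15 * 26 + 1, so a^-1 = 23.
Step 4: D(y) = 23(y - 16) mod 26.
Step 5: Apply to 'H' (y = 7): D(7) = 23 * (7 - 16) mod 26 = 23 * -9 mod 26 = 1 -> 'B'.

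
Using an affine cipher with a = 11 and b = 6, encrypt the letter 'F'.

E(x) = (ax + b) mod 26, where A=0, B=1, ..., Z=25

Step 1: Convert 'F' to number: x = 5.
Step 2: E(5) = (11 * 5 + 6) mod 26 = 61 mod 26 = 9.
Step 3: Convert 9 back to letter: J.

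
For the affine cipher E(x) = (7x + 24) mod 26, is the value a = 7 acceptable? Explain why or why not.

Step 1: Compute gcd(7, 26).
Step 2: gcd(7, 26) = 1.
Since gcd = 1, 7 is coprime with 26, so it is a valid key.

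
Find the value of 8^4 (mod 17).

Step 1: Compute 8^4 mod 17 step by step, reducing modulo 17 at each step.
  8^1 mod 17 = 8
  8^2 mod 17 = (8 * 8) mod 17 = 13
  8^3 mod 17 = (13 * 8) mod 17 = 2
  8^4 mod 17 = (2 * 8) mod 17 = 16
Step 2: Result = 16.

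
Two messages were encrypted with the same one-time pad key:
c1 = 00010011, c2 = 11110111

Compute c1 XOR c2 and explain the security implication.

Step 1: c1 XOR c2 = (m1 XOR k) XOR (m2 XOR k).
Step 2: By XOR associativity/commutativity: = m1 XOR m2 XOR k XOR k = m1 XOR m2.
Step 3: 00010011 XOR 11110111 = 11100100 = 228.
Step 4: The key cancels out! An attacker learns m1 XOR m2 = 228, revealing the relationship between plaintexts.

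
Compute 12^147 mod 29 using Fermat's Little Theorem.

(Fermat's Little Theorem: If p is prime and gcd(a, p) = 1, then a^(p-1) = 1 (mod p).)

Step 1: Since 29 is prime, by Fermat's Little Theorem: 12^28 = 1 (mod 29).
Step 2: Reduce exponent: 147 mod 28 = 7.
Step 3: So 12^147 = 12^7 (mod 29).
Step 4: 12^7 mod 29 = 17.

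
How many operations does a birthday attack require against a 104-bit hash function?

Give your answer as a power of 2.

Step 1: The birthday paradox gives collision probability ~50% after sqrt(2^n) = 2^(n/2) hashes.
Step 2: For 104-bit output: 2^(104/2) = 2^52.
Step 3: Approximately 2^52 hash computations needed.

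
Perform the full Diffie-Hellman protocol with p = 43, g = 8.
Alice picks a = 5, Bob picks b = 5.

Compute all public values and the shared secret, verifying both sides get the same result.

Step 1: A = g^a mod p = 8^5 mod 43 = 2.
Step 2: B = g^b mod p = 8^5 mod 43 = 2.
Step 3: Alice computes s = B^a mod p = 2^5 mod 43 = 32.
Step 4: Bob computes s = A^b mod p = 2^5 mod 43 = 32.
Both sides agree: shared secret = 32.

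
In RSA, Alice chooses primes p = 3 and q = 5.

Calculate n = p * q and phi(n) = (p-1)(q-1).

Step 1: n = p * q = 3 * 5 = 15.
Step 2: phi(n) = (p-1)(q-1) = 2 * 4 = 8.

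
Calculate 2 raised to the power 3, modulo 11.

Step 1: Compute 2^3 mod 11 step by step, reducing modulo 11 at each step.
  2^1 mod 11 = 2
  2^2 mod 11 = (2 * 2) mod 11 = 4
  2^3 mod 11 = (4 * 2) mod 11 = 8
Step 2: Result = 8.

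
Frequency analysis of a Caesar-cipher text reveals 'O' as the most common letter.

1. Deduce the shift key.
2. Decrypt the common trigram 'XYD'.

Step 1: In English, 'E' is the most frequent letter (12.7%).
Step 2: The most frequent ciphertext letter is 'O' (position 14).
Step 3: Shift = (14 - 4) mod 26 = 10.
Step 4: Decrypt 'XYD' by shifting back 10:
  X -> N
  Y -> O
  D -> T
Step 5: 'XYD' decrypts to 'NOT'.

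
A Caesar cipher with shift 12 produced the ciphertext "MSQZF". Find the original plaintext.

Step 1: Reverse the shift by subtracting 12 from each letter position.
  M (position 12) -> position (12-12) mod 26 = 0 -> A
  S (position 18) -> position (18-12) mod 26 = 6 -> G
  Q (position 16) -> position (16-12) mod 26 = 4 -> E
  Z (position 25) -> position (25-12) mod 26 = 13 -> N
  F (position 5) -> position (5-12) mod 26 = 19 -> T
Decrypted message: AGENT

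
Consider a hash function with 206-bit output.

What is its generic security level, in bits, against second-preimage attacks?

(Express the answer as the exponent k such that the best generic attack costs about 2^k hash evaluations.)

Step 1: The hash has a 206-bit output.
Step 2: Second-preimage resistance means: given a specific input x, it should be infeasible to find a different y with h(y) = h(x).
With a 206-bit output, a generic search for a second preimage costs about 2^206 evaluations (each trial matches the fixed target with probability 2^-206).
Step 3: Security level = 206 bits.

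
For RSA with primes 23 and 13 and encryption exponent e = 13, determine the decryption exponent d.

Step 1: n = 23 * 13 = 299.
Step 2: phi(n) = 22 * 12 = 264.
Step 3: Find d such that 13 * d = 1 (mod 264).
Step 4: d = 13^(-1) mod 264 = 61.
Verification: 13 * 61 = 793 = 3 * 264 + 1.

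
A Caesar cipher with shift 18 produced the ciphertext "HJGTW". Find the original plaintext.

Step 1: Reverse the shift by subtracting 18 from each letter position.
  H (position 7) -> position (7-18) mod 26 = 15 -> P
  J (position 9) -> position (9-18) mod 26 = 17 -> R
  G (position 6) -> position (6-18) mod 26 = 14 -> O
  T (position 19) -> position (19-18) mod 26 = 1 -> B
  W (position 22) -> position (22-18) mod 26 = 4 -> E
Decrypted message: PROBE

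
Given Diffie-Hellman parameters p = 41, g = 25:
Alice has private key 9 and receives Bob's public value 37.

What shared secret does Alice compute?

Step 1: s = B^a mod p = 37^9 mod 41.
  37^1 mod 41 = 37
  37^2 mod 41 = (37 * 37) mod 41 = 16
  37^3 mod 41 = (16 * 37) mod 41 = 18
  37^4 mod 41 = (18 * 37) mod 41 = 10
  37^5 mod 41 = (10 * 37) mod 41 = 1
  37^6 mod 41 = (1 * 37) mod 41 = 37
  37^7 mod 41 = (37 * 37) mod 41 = 16
  37^8 mod 41 = (16 * 37) mod 41 = 18
  37^9 mod 41 = (18 * 37) mod 41 = 10
Result: shared secret = 10.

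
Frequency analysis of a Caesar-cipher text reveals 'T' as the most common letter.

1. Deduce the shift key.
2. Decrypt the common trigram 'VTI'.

Step 1: In English, 'E' is the most frequent letter (12.7%).
Step 2: The most frequent ciphertext letter is 'T' (position 19).
Step 3: Shift = (19 - 4) mod 26 = 15.
Step 4: Decrypt 'VTI' by shifting back 15:
  V -> G
  T -> E
  I -> T
Step 5: 'VTI' decrypts to 'GET'.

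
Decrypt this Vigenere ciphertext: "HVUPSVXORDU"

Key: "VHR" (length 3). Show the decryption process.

Step 1: Key 'VHR' has length 3. Extended key: VHRVHRVHRVH
Step 2: Decrypt each position:
  H(7) - V(21) = 12 = M
  V(21) - H(7) = 14 = O
  U(20) - R(17) = 3 = D
  P(15) - V(21) = 20 = U
  S(18) - H(7) = 11 = L
  V(21) - R(17) = 4 = E
  X(23) - V(21) = 2 = C
  O(14) - H(7) = 7 = H
  R(17) - R(17) = 0 = A
  D(3) - V(21) = 8 = I
  U(20) - H(7) = 13 = N
Plaintext: MODULECHAIN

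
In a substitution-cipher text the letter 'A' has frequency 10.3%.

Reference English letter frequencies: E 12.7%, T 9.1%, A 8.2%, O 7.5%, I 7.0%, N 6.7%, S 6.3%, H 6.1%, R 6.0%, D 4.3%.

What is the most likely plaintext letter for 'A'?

Step 1: The observed frequency is 10.3%.
Step 2: Compare with English frequencies:
  E: 12.7% (difference: 2.4%)
  T: 9.1% (difference: 1.2%) <-- closest
  A: 8.2% (difference: 2.1%)
  O: 7.5% (difference: 2.8%)
  I: 7.0% (difference: 3.3%)
  N: 6.7% (difference: 3.6%)
  S: 6.3% (difference: 4.0%)
  H: 6.1% (difference: 4.2%)
  R: 6.0% (difference: 4.3%)
  D: 4.3% (difference: 6.0%)
Step 3: 'A' most likely represents 'T' (frequency 9.1%).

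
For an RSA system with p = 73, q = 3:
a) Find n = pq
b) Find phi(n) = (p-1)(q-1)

Step 1: n = p * q = 73 * 3 = 219.
Step 2: phi(n) = (p-1)(q-1) = 72 * 2 = 144.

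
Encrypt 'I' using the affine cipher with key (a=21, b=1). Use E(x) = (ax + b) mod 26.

Step 1: Convert 'I' to number: x = 8.
Step 2: E(8) = (21 * 8 + 1) mod 26 = 169 mod 26 = 13.
Step 3: Convert 13 back to letter: N.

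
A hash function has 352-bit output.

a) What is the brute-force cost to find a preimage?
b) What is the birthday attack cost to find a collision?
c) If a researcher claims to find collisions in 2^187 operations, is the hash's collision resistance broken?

Step 1: Preimage resistance requires brute-force of 2^352 operations.
Step 2: Collision resistance (birthday bound) = 2^(352/2) = 2^176.
Step 3: The claimed attack costs 2^187 operations.
Step 4: Since 2^187 >= 2^176, the claimed attack is no faster than the generic birthday attack, so this does not break collision resistance.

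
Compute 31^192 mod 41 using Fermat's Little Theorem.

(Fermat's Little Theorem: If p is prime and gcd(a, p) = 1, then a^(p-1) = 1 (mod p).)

Step 1: Since 41 is prime, by Fermat's Little Theorem: 31^40 = 1 (mod 41).
Step 2: Reduce exponent: 192 mod 40 = 32.
Step 3: So 31^192 = 31^32 (mod 41).
Step 4: 31^32 mod 41 = 18.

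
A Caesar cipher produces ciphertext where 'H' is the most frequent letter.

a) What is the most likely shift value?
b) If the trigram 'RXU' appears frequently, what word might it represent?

Step 1: In English, 'E' is the most frequent letter (12.7%).
Step 2: The most frequent ciphertext letter is 'H' (position 7).
Step 3: Shift = (7 - 4) mod 26 = 3.
Step 4: Decrypt 'RXU' by shifting back 3:
  R -> O
  X -> U
  U -> R
Step 5: 'RXU' decrypts to 'OUR'.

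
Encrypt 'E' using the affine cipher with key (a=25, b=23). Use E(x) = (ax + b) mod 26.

Step 1: Convert 'E' to number: x = 4.
Step 2: E(4) = (25 * 4 + 23) mod 26 = 123 mod 26 = 19.
Step 3: Convert 19 back to letter: T.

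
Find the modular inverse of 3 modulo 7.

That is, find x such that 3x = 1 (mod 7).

Step 1: We need x such that 3 * x = 1 (mod 7).
Step 2: Using the extended Euclidean algorithm or trial:
  3 * 5 = 15 = 2 * 7 + 1.
Step 3: Since 15 mod 7 = 1, the inverse is x = 5.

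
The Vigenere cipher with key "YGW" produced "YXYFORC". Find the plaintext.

Step 1: Extend key: YGWYGWY
Step 2: Decrypt each letter (c - k) mod 26:
  Y(24) - Y(24) = (24-24) mod 26 = 0 = A
  X(23) - G(6) = (23-6) mod 26 = 17 = R
  Y(24) - W(22) = (24-22) mod 26 = 2 = C
  F(5) - Y(24) = (5-24) mod 26 = 7 = H
  O(14) - G(6) = (14-6) mod 26 = 8 = I
  R(17) - W(22) = (17-22) mod 26 = 21 = V
  C(2) - Y(24) = (2-24) mod 26 = 4 = E
Plaintext: ARCHIVE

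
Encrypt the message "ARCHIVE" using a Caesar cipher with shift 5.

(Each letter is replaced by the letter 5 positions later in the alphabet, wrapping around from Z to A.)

Step 1: For each letter, shift forward by 5 positions (mod 26).
  A (position 0) -> position (0+5) mod 26 = 5 -> F
  R (position 17) -> position (17+5) mod 26 = 22 -> W
  C (position 2) -> position (2+5) mod 26 = 7 -> H
  H (position 7) -> position (7+5) mod 26 = 12 -> M
  I (position 8) -> position (8+5) mod 26 = 13 -> N
  V (position 21) -> position (21+5) mod 26 = 0 -> A
  E (position 4) -> position (4+5) mod 26 = 9 -> J
Result: FWHMNAJ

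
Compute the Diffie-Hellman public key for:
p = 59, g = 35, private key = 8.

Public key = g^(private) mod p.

Step 1: A = g^a mod p = 35^8 mod 59.
  35^1 mod 59 = 35
  35^2 mod 59 = (35 * 35) mod 59 = 45
  35^3 mod 59 = (45 * 35) mod 59 = 41
  35^4 mod 59 = (41 * 35) mod 59 = 19
  35^5 mod 59 = (19 * 35) mod 59 = 16
  35^6 mod 59 = (16 * 35) mod 59 = 29
  35^7 mod 59 = (29 * 35) mod 59 = 12
  35^8 mod 59 = (12 * 35) mod 59 = 7
Result: A = 7.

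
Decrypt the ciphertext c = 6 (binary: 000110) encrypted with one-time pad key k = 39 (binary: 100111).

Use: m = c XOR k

Step 1: XOR ciphertext with key:
  Ciphertext: 000110
  Key:        100111
  XOR:        100001
Step 2: Plaintext = 100001 = 33 in decimal.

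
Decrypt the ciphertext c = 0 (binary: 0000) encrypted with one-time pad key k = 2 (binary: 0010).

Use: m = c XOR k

Step 1: XOR ciphertext with key:
  Ciphertext: 0000
  Key:        0010
  XOR:        0010
Step 2: Plaintext = 0010 = 2 in decimal.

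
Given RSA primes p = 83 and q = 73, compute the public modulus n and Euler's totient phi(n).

Step 1: n = p * q = 83 * 73 = 6059.
Step 2: phi(n) = (p-1)(q-1) = 82 * 72 = 5904.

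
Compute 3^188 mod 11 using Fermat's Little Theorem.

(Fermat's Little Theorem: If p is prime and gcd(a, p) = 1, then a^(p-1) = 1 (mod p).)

Step 1: Since 11 is prime, by Fermat's Little Theorem: 3^10 = 1 (mod 11).
Step 2: Reduce exponent: 188 mod 10 = 8.
Step 3: So 3^188 = 3^8 (mod 11).
Step 4: 3^8 mod 11 = 5.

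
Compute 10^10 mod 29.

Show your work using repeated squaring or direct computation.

Step 1: Compute 10^10 mod 29 step by step, reducing modulo 29 at each step.
  10^1 mod 29 = 10
  10^2 mod 29 = (10 * 10) mod 29 = 13
  10^3 mod 29 = (13 * 10) mod 29 = 14
  10^4 mod 29 = (14 * 10) mod 29 = 24
  10^5 mod 29 = (24 * 10) mod 29 = 8
  10^6 mod 29 = (8 * 10) mod 29 = 22
  10^7 mod 29 = (22 * 10) mod 29 = 17
  10^8 mod 29 = (17 * 10) mod 29 = 25
  10^9 mod 29 = (25 * 10) mod 29 = 18
  10^10 mod 29 = (18 * 10) mod 29 = 6
Step 2: Result = 6.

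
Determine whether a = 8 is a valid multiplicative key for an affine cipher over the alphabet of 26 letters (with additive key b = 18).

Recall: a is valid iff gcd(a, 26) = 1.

Step 1: Compute gcd(8, 26).
Step 2: gcd(8, 26) = 2.
Since gcd = 2 != 1, 8 shares a common factor with 26, so it cannot be used.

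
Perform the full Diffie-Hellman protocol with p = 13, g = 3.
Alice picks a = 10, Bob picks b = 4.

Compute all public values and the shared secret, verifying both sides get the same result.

Step 1: A = g^a mod p = 3^10 mod 13 = 3.
Step 2: B = g^b mod p = 3^4 mod 13 = 3.
Step 3: Alice computes s = B^a mod p = 3^10 mod 13 = 3.
Step 4: Bob computes s = A^b mod p = 3^4 mod 13 = 3.
Both sides agree: shared secret = 3.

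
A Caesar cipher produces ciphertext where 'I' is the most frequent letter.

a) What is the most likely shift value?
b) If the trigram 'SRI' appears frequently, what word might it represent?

Step 1: In English, 'E' is the most frequent letter (12.7%).
Step 2: The most frequent ciphertext letter is 'I' (position 8).
Step 3: Shift = (8 - 4) mod 26 = 4.
Step 4: Decrypt 'SRI' by shifting back 4:
  S -> O
  R -> N
  I -> E
Step 5: 'SRI' decrypts to 'ONE'.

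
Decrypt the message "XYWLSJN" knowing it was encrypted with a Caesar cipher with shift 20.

Step 1: Reverse the shift by subtracting 20 from each letter position.
  X (position 23) -> position (23-20) mod 26 = 3 -> D
  Y (position 24) -> position (24-20) mod 26 = 4 -> E
  W (position 22) -> position (22-20) mod 26 = 2 -> C
  L (position 11) -> position (11-20) mod 26 = 17 -> R
  S (position 18) -> position (18-20) mod 26 = 24 -> Y
  J (position 9) -> position (9-20) mod 26 = 15 -> P
  N (position 13) -> position (13-20) mod 26 = 19 -> T
Decrypted message: DECRYPT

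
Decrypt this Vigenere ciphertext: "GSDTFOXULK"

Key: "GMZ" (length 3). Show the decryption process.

Step 1: Key 'GMZ' has length 3. Extended key: GMZGMZGMZG
Step 2: Decrypt each position:
  G(6) - G(6) = 0 = A
  S(18) - M(12) = 6 = G
  D(3) - Z(25) = 4 = E
  T(19) - G(6) = 13 = N
  F(5) - M(12) = 19 = T
  O(14) - Z(25) = 15 = P
  X(23) - G(6) = 17 = R
  U(20) - M(12) = 8 = I
  L(11) - Z(25) = 12 = M
  K(10) - G(6) = 4 = E
Plaintext: AGENTPRIME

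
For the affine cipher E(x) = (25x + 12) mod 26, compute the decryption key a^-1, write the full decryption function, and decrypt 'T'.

Step 1: Find a^-1, the modular inverse of 25 mod 26.
Step 2: We need 25 * a^-1 = 1 (mod 26).
Step 3: 25 * 25 = 625 = 24 * 26 + 1, so a^-1 = 25.
Step 4: D(y) = 25(y - 12) mod 26.
Step 5: Apply to 'T' (y = 19): D(19) = 25 * (19 - 12) mod 26 = 25 * 7 mod 26 = 19 -> 'T'.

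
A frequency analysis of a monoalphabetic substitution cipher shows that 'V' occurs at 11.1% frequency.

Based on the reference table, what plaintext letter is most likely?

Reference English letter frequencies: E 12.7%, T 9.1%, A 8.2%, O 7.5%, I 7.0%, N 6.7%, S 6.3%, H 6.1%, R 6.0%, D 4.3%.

Step 1: The observed frequency is 11.1%.
Step 2: Compare with English frequencies:
  E: 12.7% (difference: 1.6%) <-- closest
  T: 9.1% (difference: 2.0%)
  A: 8.2% (difference: 2.9%)
  O: 7.5% (difference: 3.6%)
  I: 7.0% (difference: 4.1%)
  N: 6.7% (difference: 4.4%)
  S: 6.3% (difference: 4.8%)
  H: 6.1% (difference: 5.0%)
  R: 6.0% (difference: 5.1%)
  D: 4.3% (difference: 6.8%)
Step 3: 'V' most likely represents 'E' (frequency 12.7%).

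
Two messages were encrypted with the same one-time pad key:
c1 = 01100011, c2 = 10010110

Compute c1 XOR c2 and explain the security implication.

Step 1: c1 XOR c2 = (m1 XOR k) XOR (m2 XOR k).
Step 2: By XOR associativity/commutativity: = m1 XOR m2 XOR k XOR k = m1 XOR m2.
Step 3: 01100011 XOR 10010110 = 11110101 = 245.
Step 4: The key cancels out! An attacker learns m1 XOR m2 = 245, revealing the relationship between plaintexts.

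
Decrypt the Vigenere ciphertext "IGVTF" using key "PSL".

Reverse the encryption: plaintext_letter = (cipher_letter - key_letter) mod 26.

Step 1: Extend key: PSLPS
Step 2: Decrypt each letter (c - k) mod 26:
  I(8) - P(15) = (8-15) mod 26 = 19 = T
  G(6) - S(18) = (6-18) mod 26 = 14 = O
  V(21) - L(11) = (21-11) mod 26 = 10 = K
  T(19) - P(15) = (19-15) mod 26 = 4 = E
  F(5) - S(18) = (5-18) mod 26 = 13 = N
Plaintext: TOKEN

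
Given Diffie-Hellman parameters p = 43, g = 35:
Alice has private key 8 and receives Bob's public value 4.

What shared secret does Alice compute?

Step 1: s = B^a mod p = 4^8 mod 43.
  4^1 mod 43 = 4
  4^2 mod 43 = (4 * 4) mod 43 = 16
  4^3 mod 43 = (16 * 4) mod 43 = 21
  4^4 mod 43 = (21 * 4) mod 43 = 41
  4^5 mod 43 = (41 * 4) mod 43 = 35
  4^6 mod 43 = (35 * 4) mod 43 = 11
  4^7 mod 43 = (11 * 4) mod 43 = 1
  4^8 mod 43 = (1 * 4) mod 43 = 4
Result: shared secret = 4.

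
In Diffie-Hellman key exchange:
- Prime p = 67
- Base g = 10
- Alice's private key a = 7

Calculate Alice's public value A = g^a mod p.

Step 1: A = g^a mod p = 10^7 mod 67.
  10^1 mod 67 = 10
  10^2 mod 67 = (10 * 10) mod 67 = 33
  10^3 mod 67 = (33 * 10) mod 67 = 62
  10^4 mod 67 = (62 * 10) mod 67 = 17
  10^5 mod 67 = (17 * 10) mod 67 = 36
  10^6 mod 67 = (36 * 10) mod 67 = 25
  10^7 mod 67 = (25 * 10) mod 67 = 49
Result: A = 49.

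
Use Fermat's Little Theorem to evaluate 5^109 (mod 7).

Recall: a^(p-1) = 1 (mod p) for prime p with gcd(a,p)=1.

Step 1: Since 7 is prime, by Fermat's Little Theorem: 5^6 = 1 (mod 7).
Step 2: Reduce exponent: 109 mod 6 = 1.
Step 3: So 5^109 = 5^1 (mod 7).
Step 4: 5^1 mod 7 = 5.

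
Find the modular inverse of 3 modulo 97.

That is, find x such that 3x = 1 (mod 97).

Step 1: We need x such that 3 * x = 1 (mod 97).
Step 2: Using the extended Euclidean algorithm or trial:
  3 * 65 = 195 = 2 * 97 + 1.
Step 3: Since 195 mod 97 = 1, the inverse is x = 65.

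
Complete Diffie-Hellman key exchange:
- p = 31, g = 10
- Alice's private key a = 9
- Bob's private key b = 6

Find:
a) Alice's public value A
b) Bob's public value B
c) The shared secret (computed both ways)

Step 1: A = g^a mod p = 10^9 mod 31 = 16.
Step 2: B = g^b mod p = 10^6 mod 31 = 2.
Step 3: Alice computes s = B^a mod p = 2^9 mod 31 = 16.
Step 4: Bob computes s = A^b mod p = 16^6 mod 31 = 16.
Both sides agree: shared secret = 16.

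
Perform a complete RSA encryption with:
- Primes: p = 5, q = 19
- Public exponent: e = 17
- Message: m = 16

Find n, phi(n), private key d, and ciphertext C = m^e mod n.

Step 1: n = 5 * 19 = 95.
Step 2: phi(n) = (5-1)(19-1) = 4 * 18 = 72.
Step 3: Find d = 17^(-1) mod 72 = 17.
  Verify: 17 * 17 = 289 = 1 (mod 72).
Step 4: C = 16^17 mod 95 = 6.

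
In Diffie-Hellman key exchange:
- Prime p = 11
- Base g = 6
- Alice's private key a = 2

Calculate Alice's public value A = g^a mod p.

Step 1: A = g^a mod p = 6^2 mod 11.
  6^1 mod 11 = 6
  6^2 mod 11 = (6 * 6) mod 11 = 3
Result: A = 3.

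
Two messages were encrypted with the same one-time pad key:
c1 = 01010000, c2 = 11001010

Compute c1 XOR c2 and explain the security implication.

Step 1: c1 XOR c2 = (m1 XOR k) XOR (m2 XOR k).
Step 2: By XOR associativity/commutativity: = m1 XOR m2 XOR k XOR k = m1 XOR m2.
Step 3: 01010000 XOR 11001010 = 10011010 = 154.
Step 4: The key cancels out! An attacker learns m1 XOR m2 = 154, revealing the relationship between plaintexts.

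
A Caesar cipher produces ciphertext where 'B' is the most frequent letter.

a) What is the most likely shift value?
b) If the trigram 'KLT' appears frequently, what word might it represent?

Step 1: In English, 'E' is the most frequent letter (12.7%).
Step 2: The most frequent ciphertext letter is 'B' (position 1).
Step 3: Shift = (1 - 4) mod 26 = 23.
Step 4: Decrypt 'KLT' by shifting back 23:
  K -> N
  L -> O
  T -> W
Step 5: 'KLT' decrypts to 'NOW'.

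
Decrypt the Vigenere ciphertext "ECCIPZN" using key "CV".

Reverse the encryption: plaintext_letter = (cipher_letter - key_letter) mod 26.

Step 1: Extend key: CVCVCVC
Step 2: Decrypt each letter (c - k) mod 26:
  E(4) - C(2) = (4-2) mod 26 = 2 = C
  C(2) - V(21) = (2-21) mod 26 = 7 = H
  C(2) - C(2) = (2-2) mod 26 = 0 = A
  I(8) - V(21) = (8-21) mod 26 = 13 = N
  P(15) - C(2) = (15-2) mod 26 = 13 = N
  Z(25) - V(21) = (25-21) mod 26 = 4 = E
  N(13) - C(2) = (13-2) mod 26 = 11 = L
Plaintext: CHANNEL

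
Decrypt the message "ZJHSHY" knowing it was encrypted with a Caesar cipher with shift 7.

Step 1: Reverse the shift by subtracting 7 from each letter position.
  Z (position 25) -> position (25-7) mod 26 = 18 -> S
  J (position 9) -> position (9-7) mod 26 = 2 -> C
  H (position 7) -> position (7-7) mod 26 = 0 -> A
  S (position 18) -> position (18-7) mod 26 = 11 -> L
  H (position 7) -> position (7-7) mod 26 = 0 -> A
  Y (position 24) -> position (24-7) mod 26 = 17 -> R
Decrypted message: SCALAR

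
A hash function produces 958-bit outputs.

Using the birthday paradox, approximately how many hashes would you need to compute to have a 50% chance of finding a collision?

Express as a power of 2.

Step 1: The birthday paradox gives collision probability ~50% after sqrt(2^n) = 2^(n/2) hashes.
Step 2: For 958-bit output: 2^(958/2) = 2^479.
Step 3: Approximately 2^479 hash computations needed.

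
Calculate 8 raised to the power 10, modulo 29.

Step 1: Compute 8^10 mod 29 step by step, reducing modulo 29 at each step.
  8^1 mod 29 = 8
  8^2 mod 29 = (8 * 8) mod 29 = 6
  8^3 mod 29 = (6 * 8) mod 29 = 19
  8^4 mod 29 = (19 * 8) mod 29 = 7
  8^5 mod 29 = (7 * 8) mod 29 = 27
  8^6 mod 29 = (27 * 8) mod 29 = 13
  8^7 mod 29 = (13 * 8) mod 29 = 17
  8^8 mod 29 = (17 * 8) mod 29 = 20
  8^9 mod 29 = (20 * 8) mod 29 = 15
  8^10 mod 29 = (15 * 8) mod 29 = 4
Step 2: Result = 4.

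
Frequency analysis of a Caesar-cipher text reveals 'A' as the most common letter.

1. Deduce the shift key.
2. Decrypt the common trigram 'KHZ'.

Step 1: In English, 'E' is the most frequent letter (12.7%).
Step 2: The most frequent ciphertext letter is 'A' (position 0).
Step 3: Shift = (0 - 4) mod 26 = 22.
Step 4: Decrypt 'KHZ' by shifting back 22:
  K -> O
  H -> L
  Z -> D
Step 5: 'KHZ' decrypts to 'OLD'.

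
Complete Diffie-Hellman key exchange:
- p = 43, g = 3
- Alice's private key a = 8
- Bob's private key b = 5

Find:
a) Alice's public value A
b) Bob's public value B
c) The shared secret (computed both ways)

Step 1: A = g^a mod p = 3^8 mod 43 = 25.
Step 2: B = g^b mod p = 3^5 mod 43 = 28.
Step 3: Alice computes s = B^a mod p = 28^8 mod 43 = 24.
Step 4: Bob computes s = A^b mod p = 25^5 mod 43 = 24.
Both sides agree: shared secret = 24.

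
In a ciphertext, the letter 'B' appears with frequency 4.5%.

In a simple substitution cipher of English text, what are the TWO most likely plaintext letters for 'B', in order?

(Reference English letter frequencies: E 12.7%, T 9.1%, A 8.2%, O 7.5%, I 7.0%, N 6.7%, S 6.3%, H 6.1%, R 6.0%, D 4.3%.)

Step 1: Observed frequency of 'B' is 4.5%.
Step 2: Compute distances to each reference frequency and sort:
  D (4.3%): difference = 0.2% <-- BEST
  R (6.0%): difference = 1.5% <-- RUNNER-UP
  H (6.1%): difference = 1.6%
  S (6.3%): difference = 1.8%
  N (6.7%): difference = 2.2%
Step 3: Most likely is 'D' (4.3%, diff 0.2%); second most likely is 'R' (6.0%, diff 1.5%).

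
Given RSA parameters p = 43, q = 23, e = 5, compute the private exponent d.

Step 1: n = 43 * 23 = 989.
Step 2: phi(n) = 42 * 22 = 924.
Step 3: Find d such that 5 * d = 1 (mod 924).
Step 4: d = 5^(-1) mod 924 = 185.
Verification: 5 * 185 = 925 = 1 * 924 + 1.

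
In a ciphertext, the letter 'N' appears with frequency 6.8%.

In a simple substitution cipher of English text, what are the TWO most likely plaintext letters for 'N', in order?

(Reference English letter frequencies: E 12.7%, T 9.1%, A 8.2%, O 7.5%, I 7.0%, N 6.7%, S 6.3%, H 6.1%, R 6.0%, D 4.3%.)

Step 1: Observed frequency of 'N' is 6.8%.
Step 2: Compute distances to each reference frequency and sort:
  N (6.7%): difference = 0.1% <-- BEST
  I (7.0%): difference = 0.2% <-- RUNNER-UP
  S (6.3%): difference = 0.5%
  O (7.5%): difference = 0.7%
  H (6.1%): difference = 0.7%
Step 3: Most likely is 'N' (6.7%, diff 0.1%); second most likely is 'I' (7.0%, diff 0.2%).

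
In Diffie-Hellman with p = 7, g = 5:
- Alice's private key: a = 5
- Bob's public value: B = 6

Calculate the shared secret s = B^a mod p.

Step 1: s = B^a mod p = 6^5 mod 7.
  6^1 mod 7 = 6
  6^2 mod 7 = (6 * 6) mod 7 = 1
  6^3 mod 7 = (1 * 6) mod 7 = 6
  6^4 mod 7 = (6 * 6) mod 7 = 1
  6^5 mod 7 = (1 * 6) mod 7 = 6
Result: shared secret = 6.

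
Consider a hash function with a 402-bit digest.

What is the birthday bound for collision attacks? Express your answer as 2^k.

Step 1: The birthday paradox gives collision probability ~50% after sqrt(2^n) = 2^(n/2) hashes.
Step 2: For 402-bit output: 2^(402/2) = 2^201.
Step 3: Approximately 2^201 hash computations needed.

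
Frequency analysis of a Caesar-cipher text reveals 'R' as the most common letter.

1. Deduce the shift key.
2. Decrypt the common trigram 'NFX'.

Step 1: In English, 'E' is the most frequent letter (12.7%).
Step 2: The most frequent ciphertext letter is 'R' (position 17).
Step 3: Shift = (17 - 4) mod 26 = 13.
Step 4: Decrypt 'NFX' by shifting back 13:
  N -> A
  F -> S
  X -> K
Step 5: 'NFX' decrypts to 'ASK'.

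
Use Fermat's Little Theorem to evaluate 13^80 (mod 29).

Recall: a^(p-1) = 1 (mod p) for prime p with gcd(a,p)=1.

Step 1: Since 29 is prime, by Fermat's Little Theorem: 13^28 = 1 (mod 29).
Step 2: Reduce exponent: 80 mod 28 = 24.
Step 3: So 13^80 = 13^24 (mod 29).
Step 4: 13^24 mod 29 = 7.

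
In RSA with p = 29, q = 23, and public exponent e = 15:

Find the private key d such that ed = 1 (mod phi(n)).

Step 1: n = 29 * 23 = 667.
Step 2: phi(n) = 28 * 22 = 616.
Step 3: Find d such that 15 * d = 1 (mod 616).
Step 4: d = 15^(-1) mod 616 = 575.
Verification: 15 * 575 = 8625 = 14 * 616 + 1.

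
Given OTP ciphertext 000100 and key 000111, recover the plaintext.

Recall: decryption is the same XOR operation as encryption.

Step 1: XOR ciphertext with key:
  Ciphertext: 000100
  Key:        000111
  XOR:        000011
Step 2: Plaintext = 000011 = 3 in decimal.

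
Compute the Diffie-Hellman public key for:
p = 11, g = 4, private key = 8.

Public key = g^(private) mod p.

Step 1: A = g^a mod p = 4^8 mod 11.
  4^1 mod 11 = 4
  4^2 mod 11 = (4 * 4) mod 11 = 5
  4^3 mod 11 = (5 * 4) mod 11 = 9
  4^4 mod 11 = (9 * 4) mod 11 = 3
  4^5 mod 11 = (3 * 4) mod 11 = 1
  4^6 mod 11 = (1 * 4) mod 11 = 4
  4^7 mod 11 = (4 * 4) mod 11 = 5
  4^8 mod 11 = (5 * 4) mod 11 = 9
Result: A = 9.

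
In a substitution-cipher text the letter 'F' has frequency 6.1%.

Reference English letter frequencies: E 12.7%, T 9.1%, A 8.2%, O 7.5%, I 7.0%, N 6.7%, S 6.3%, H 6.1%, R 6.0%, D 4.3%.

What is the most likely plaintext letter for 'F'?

Step 1: The observed frequency is 6.1%.
Step 2: Compare with English frequencies:
  E: 12.7% (difference: 6.6%)
  T: 9.1% (difference: 3.0%)
  A: 8.2% (difference: 2.1%)
  O: 7.5% (difference: 1.4%)
  I: 7.0% (difference: 0.9%)
  N: 6.7% (difference: 0.6%)
  S: 6.3% (difference: 0.2%)
  H: 6.1% (difference: 0.0%) <-- closest
  R: 6.0% (difference: 0.1%)
  D: 4.3% (difference: 1.8%)
Step 3: 'F' most likely represents 'H' (frequency 6.1%).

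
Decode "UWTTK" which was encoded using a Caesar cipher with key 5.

Step 1: Reverse the shift by subtracting 5 from each letter position.
  U (position 20) -> position (20-5) mod 26 = 15 -> P
  W (position 22) -> position (22-5) mod 26 = 17 -> R
  T (position 19) -> position (19-5) mod 26 = 14 -> O
  T (position 19) -> position (19-5) mod 26 = 14 -> O
  K (position 10) -> position (10-5) mod 26 = 5 -> F
Decrypted message: PROOF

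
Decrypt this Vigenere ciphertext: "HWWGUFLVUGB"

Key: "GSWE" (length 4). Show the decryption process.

Step 1: Key 'GSWE' has length 4. Extended key: GSWEGSWEGSW
Step 2: Decrypt each position:
  H(7) - G(6) = 1 = B
  W(22) - S(18) = 4 = E
  W(22) - W(22) = 0 = A
  G(6) - E(4) = 2 = C
  U(20) - G(6) = 14 = O
  F(5) - S(18) = 13 = N
  L(11) - W(22) = 15 = P
  V(21) - E(4) = 17 = R
  U(20) - G(6) = 14 = O
  G(6) - S(18) = 14 = O
  B(1) - W(22) = 5 = F
Plaintext: BEACONPROOF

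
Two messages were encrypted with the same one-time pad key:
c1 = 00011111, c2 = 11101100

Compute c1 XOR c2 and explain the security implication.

Step 1: c1 XOR c2 = (m1 XOR k) XOR (m2 XOR k).
Step 2: By XOR associativity/commutativity: = m1 XOR m2 XOR k XOR k = m1 XOR m2.
Step 3: 00011111 XOR 11101100 = 11110011 = 243.
Step 4: The key cancels out! An attacker learns m1 XOR m2 = 243, revealing the relationship between plaintexts.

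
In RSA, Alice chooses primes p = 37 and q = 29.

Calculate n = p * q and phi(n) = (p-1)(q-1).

Step 1: n = p * q = 37 * 29 = 1073.
Step 2: phi(n) = (p-1)(q-1) = 36 * 28 = 1008.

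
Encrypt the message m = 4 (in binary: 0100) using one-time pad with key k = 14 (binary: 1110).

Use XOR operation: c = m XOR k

Step 1: Write out the XOR operation bit by bit:
  Message: 0100
  Key:     1110
  XOR:     1010
Step 2: Convert to decimal: 1010 = 10.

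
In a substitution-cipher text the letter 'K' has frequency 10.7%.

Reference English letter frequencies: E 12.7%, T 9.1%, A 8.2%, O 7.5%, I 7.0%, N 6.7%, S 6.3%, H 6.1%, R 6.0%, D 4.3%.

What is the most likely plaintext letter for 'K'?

Step 1: The observed frequency is 10.7%.
Step 2: Compare with English frequencies:
  E: 12.7% (difference: 2.0%)
  T: 9.1% (difference: 1.6%) <-- closest
  A: 8.2% (difference: 2.5%)
  O: 7.5% (difference: 3.2%)
  I: 7.0% (difference: 3.7%)
  N: 6.7% (difference: 4.0%)
  S: 6.3% (difference: 4.4%)
  H: 6.1% (difference: 4.6%)
  R: 6.0% (difference: 4.7%)
  D: 4.3% (difference: 6.4%)
Step 3: 'K' most likely represents 'T' (frequency 9.1%).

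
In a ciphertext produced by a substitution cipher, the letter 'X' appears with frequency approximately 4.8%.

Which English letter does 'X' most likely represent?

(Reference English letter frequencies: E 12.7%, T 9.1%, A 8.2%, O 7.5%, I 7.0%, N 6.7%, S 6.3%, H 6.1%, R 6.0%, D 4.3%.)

Step 1: The observed frequency is 4.8%.
Step 2: Compare with English frequencies:
  E: 12.7% (difference: 7.9%)
  T: 9.1% (difference: 4.3%)
  A: 8.2% (difference: 3.4%)
  O: 7.5% (difference: 2.7%)
  I: 7.0% (difference: 2.2%)
  N: 6.7% (difference: 1.9%)
  S: 6.3% (difference: 1.5%)
  H: 6.1% (difference: 1.3%)
  R: 6.0% (difference: 1.2%)
  D: 4.3% (difference: 0.5%) <-- closest
Step 3: 'X' most likely represents 'D' (frequency 4.3%).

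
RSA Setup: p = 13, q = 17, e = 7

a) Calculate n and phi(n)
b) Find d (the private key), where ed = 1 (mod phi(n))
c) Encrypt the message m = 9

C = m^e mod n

Step 1: n = 13 * 17 = 221.
Step 2: phi(n) = (13-1)(17-1) = 12 * 16 = 192.
Step 3: Find d = 7^(-1) mod 192 = 55.
  Verify: 7 * 55 = 385 = 1 (mod 192).
Step 4: C = 9^7 mod 221 = 87.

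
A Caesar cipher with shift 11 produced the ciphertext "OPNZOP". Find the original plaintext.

Step 1: Reverse the shift by subtracting 11 from each letter position.
  O (position 14) -> position (14-11) mod 26 = 3 -> D
  P (position 15) -> position (15-11) mod 26 = 4 -> E
  N (position 13) -> position (13-11) mod 26 = 2 -> C
  Z (position 25) -> position (25-11) mod 26 = 14 -> O
  O (position 14) -> position (14-11) mod 26 = 3 -> D
  P (position 15) -> position (15-11) mod 26 = 4 -> E
Decrypted message: DECODE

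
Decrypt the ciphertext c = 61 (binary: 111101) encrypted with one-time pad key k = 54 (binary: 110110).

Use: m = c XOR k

Step 1: XOR ciphertext with key:
  Ciphertext: 111101
  Key:        110110
  XOR:        001011
Step 2: Plaintext = 001011 = 11 in decimal.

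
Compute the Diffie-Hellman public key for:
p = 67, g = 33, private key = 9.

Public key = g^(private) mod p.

Step 1: A = g^a mod p = 33^9 mod 67.
  33^1 mod 67 = 33
  33^2 mod 67 = (33 * 33) mod 67 = 17
  33^3 mod 67 = (17 * 33) mod 67 = 25
  33^4 mod 67 = (25 * 33) mod 67 = 21
  33^5 mod 67 = (21 * 33) mod 67 = 23
  33^6 mod 67 = (23 * 33) mod 67 = 22
  33^7 mod 67 = (22 * 33) mod 67 = 56
  33^8 mod 67 = (56 * 33) mod 67 = 39
  33^9 mod 67 = (39 * 33) mod 67 = 14
Result: A = 14.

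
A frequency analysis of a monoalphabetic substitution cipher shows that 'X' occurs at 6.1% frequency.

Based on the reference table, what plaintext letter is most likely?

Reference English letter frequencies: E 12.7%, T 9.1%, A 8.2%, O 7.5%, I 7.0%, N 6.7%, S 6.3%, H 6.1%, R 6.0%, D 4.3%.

Step 1: The observed frequency is 6.1%.
Step 2: Compare with English frequencies:
  E: 12.7% (difference: 6.6%)
  T: 9.1% (difference: 3.0%)
  A: 8.2% (difference: 2.1%)
  O: 7.5% (difference: 1.4%)
  I: 7.0% (difference: 0.9%)
  N: 6.7% (difference: 0.6%)
  S: 6.3% (difference: 0.2%)
  H: 6.1% (difference: 0.0%) <-- closest
  R: 6.0% (difference: 0.1%)
  D: 4.3% (difference: 1.8%)
Step 3: 'X' most likely represents 'H' (frequency 6.1%).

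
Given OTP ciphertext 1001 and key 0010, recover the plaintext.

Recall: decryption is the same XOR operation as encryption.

Step 1: XOR ciphertext with key:
  Ciphertext: 1001
  Key:        0010
  XOR:        1011
Step 2: Plaintext = 1011 = 11 in decimal.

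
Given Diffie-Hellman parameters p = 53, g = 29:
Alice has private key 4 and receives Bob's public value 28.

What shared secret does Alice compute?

Step 1: s = B^a mod p = 28^4 mod 53.
  28^1 mod 53 = 28
  28^2 mod 53 = (28 * 28) mod 53 = 42
  28^3 mod 53 = (42 * 28) mod 53 = 10
  28^4 mod 53 = (10 * 28) mod 53 = 15
Result: shared secret = 15.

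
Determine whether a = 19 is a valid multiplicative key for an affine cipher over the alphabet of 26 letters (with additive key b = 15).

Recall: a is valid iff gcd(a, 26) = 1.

Step 1: Compute gcd(19, 26).
Step 2: gcd(19, 26) = 1.
Since gcd = 1, 19 is coprime with 26, so it is a valid key.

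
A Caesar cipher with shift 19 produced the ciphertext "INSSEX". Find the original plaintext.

Step 1: Reverse the shift by subtracting 19 from each letter position.
  I (position 8) -> position (8-19) mod 26 = 15 -> P
  N (position 13) -> position (13-19) mod 26 = 20 -> U
  S (position 18) -> position (18-19) mod 26 = 25 -> Z
  S (position 18) -> position (18-19) mod 26 = 25 -> Z
  E (position 4) -> position (4-19) mod 26 = 11 -> L
  X (position 23) -> position (23-19) mod 26 = 4 -> E
Decrypted message: PUZZLE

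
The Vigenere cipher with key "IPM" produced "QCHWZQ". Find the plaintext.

Step 1: Extend key: IPMIPM
Step 2: Decrypt each letter (c - k) mod 26:
  Q(16) - I(8) = (16-8) mod 26 = 8 = I
  C(2) - P(15) = (2-15) mod 26 = 13 = N
  H(7) - M(12) = (7-12) mod 26 = 21 = V
  W(22) - I(8) = (22-8) mod 26 = 14 = O
  Z(25) - P(15) = (25-15) mod 26 = 10 = K
  Q(16) - M(12) = (16-12) mod 26 = 4 = E
Plaintext: INVOKE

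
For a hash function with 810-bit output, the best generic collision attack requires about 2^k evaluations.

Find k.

Step 1: The hash has a 810-bit output.
Step 2: Collision resistance means it should be infeasible to find any x != y with h(x) = h(y).
By the birthday bound, a generic collision search succeeds after about sqrt(2^810) = 2^(810/2) = 2^405 evaluations.
Step 3: Security level = 405 bits.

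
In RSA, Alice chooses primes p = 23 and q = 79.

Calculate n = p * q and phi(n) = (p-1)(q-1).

Step 1: n = p * q = 23 * 79 = 1817.
Step 2: phi(n) = (p-1)(q-1) = 22 * 78 = 1716.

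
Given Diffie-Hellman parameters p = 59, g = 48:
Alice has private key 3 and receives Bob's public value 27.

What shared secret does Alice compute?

Step 1: s = B^a mod p = 27^3 mod 59.
  27^1 mod 59 = 27
  27^2 mod 59 = (27 * 27) mod 59 = 21
  27^3 mod 59 = (21 * 27) mod 59 = 36
Result: shared secret = 36.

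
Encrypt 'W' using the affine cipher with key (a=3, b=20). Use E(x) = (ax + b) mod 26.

Step 1: Convert 'W' to number: x = 22.
Step 2: E(22) = (3 * 22 + 20) mod 26 = 86 mod 26 = 8.
Step 3: Convert 8 back to letter: I.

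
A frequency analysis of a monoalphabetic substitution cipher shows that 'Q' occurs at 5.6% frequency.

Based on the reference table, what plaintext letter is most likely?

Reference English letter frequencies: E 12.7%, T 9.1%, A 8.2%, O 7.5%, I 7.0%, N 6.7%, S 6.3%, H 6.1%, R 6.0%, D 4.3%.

Step 1: The observed frequency is 5.6%.
Step 2: Compare with English frequencies:
  E: 12.7% (difference: 7.1%)
  T: 9.1% (difference: 3.5%)
  A: 8.2% (difference: 2.6%)
  O: 7.5% (difference: 1.9%)
  I: 7.0% (difference: 1.4%)
  N: 6.7% (difference: 1.1%)
  S: 6.3% (difference: 0.7%)
  H: 6.1% (difference: 0.5%)
  R: 6.0% (difference: 0.4%) <-- closest
  D: 4.3% (difference: 1.3%)
Step 3: 'Q' most likely represents 'R' (frequency 6.0%).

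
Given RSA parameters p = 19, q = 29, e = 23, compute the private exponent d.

Step 1: n = 19 * 29 = 551.
Step 2: phi(n) = 18 * 28 = 504.
Step 3: Find d such that 23 * d = 1 (mod 504).
Step 4: d = 23^(-1) mod 504 = 263.
Verification: 23 * 263 = 6049 = 12 * 504 + 1.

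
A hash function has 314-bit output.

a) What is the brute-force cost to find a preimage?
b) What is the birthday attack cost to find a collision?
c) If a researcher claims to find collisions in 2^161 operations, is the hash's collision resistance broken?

Step 1: Preimage resistance requires brute-force of 2^314 operations.
Step 2: Collision resistance (birthday bound) = 2^(314/2) = 2^157.
Step 3: The claimed attack costs 2^161 operations.
Step 4: Since 2^161 >= 2^157, the claimed attack is no faster than the generic birthday attack, so this does not break collision resistance.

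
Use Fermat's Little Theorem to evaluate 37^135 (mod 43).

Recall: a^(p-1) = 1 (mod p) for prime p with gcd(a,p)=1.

Step 1: Since 43 is prime, by Fermat's Little Theorem: 37^42 = 1 (mod 43).
Step 2: Reduce exponent: 135 mod 42 = 9.
Step 3: So 37^135 = 37^9 (mod 43).
Step 4: 37^9 mod 43 = 42.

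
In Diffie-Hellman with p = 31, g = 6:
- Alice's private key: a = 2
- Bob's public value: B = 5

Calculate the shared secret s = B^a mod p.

Step 1: s = B^a mod p = 5^2 mod 31.
  5^1 mod 31 = 5
  5^2 mod 31 = (5 * 5) mod 31 = 25
Result: shared secret = 25.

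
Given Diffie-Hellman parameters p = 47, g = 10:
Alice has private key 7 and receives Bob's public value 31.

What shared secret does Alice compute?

Step 1: s = B^a mod p = 31^7 mod 47.
  31^1 mod 47 = 31
  31^2 mod 47 = (31 * 31) mod 47 = 21
  31^3 mod 47 = (21 * 31) mod 47 = 40
  31^4 mod 47 = (40 * 31) mod 47 = 18
  31^5 mod 47 = (18 * 31) mod 47 = 41
  31^6 mod 47 = (41 * 31) mod 47 = 2
  31^7 mod 47 = (2 * 31) mod 47 = 15
Result: shared secret = 15.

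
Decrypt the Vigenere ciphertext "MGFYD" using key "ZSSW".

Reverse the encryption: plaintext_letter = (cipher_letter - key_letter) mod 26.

Step 1: Extend key: ZSSWZ
Step 2: Decrypt each letter (c - k) mod 26:
  M(12) - Z(25) = (12-25) mod 26 = 13 = N
  G(6) - S(18) = (6-18) mod 26 = 14 = O
  F(5) - S(18) = (5-18) mod 26 = 13 = N
  Y(24) - W(22) = (24-22) mod 26 = 2 = C
  D(3) - Z(25) = (3-25) mod 26 = 4 = E
Plaintext: NONCE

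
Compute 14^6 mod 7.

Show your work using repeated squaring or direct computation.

Step 1: Compute 14^6 mod 7 step by step, reducing modulo 7 at each step.
  14^1 mod 7 = 0
  14^2 mod 7 = (0 * 14) mod 7 = 0
  14^3 mod 7 = (0 * 14) mod 7 = 0
  14^4 mod 7 = (0 * 14) mod 7 = 0
  14^5 mod 7 = (0 * 14) mod 7 = 0
  14^6 mod 7 = (0 * 14) mod 7 = 0
Step 2: Result = 0.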